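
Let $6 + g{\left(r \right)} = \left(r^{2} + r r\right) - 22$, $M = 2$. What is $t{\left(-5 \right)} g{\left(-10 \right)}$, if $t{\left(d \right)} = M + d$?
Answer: $-516$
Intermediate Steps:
$g{\left(r \right)} = -28 + 2 r^{2}$ ($g{\left(r \right)} = -6 - \left(22 - r^{2} - r r\right) = -6 + \left(\left(r^{2} + r^{2}\right) - 22\right) = -6 + \left(2 r^{2} - 22\right) = -6 + \left(-22 + 2 r^{2}\right) = -28 + 2 r^{2}$)
$t{\left(d \right)} = 2 + d$
$t{\left(-5 \right)} g{\left(-10 \right)} = \left(2 - 5\right) \left(-28 + 2 \left(-10\right)^{2}\right) = - 3 \left(-28 + 2 \cdot 100\right) = - 3 \left(-28 + 200\right) = \left(-3\right) 172 = -516$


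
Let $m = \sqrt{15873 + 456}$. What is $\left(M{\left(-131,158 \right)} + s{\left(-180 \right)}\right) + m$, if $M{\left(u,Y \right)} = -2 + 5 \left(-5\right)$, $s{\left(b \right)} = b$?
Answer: $-207 + \sqrt{16329} \approx -79.215$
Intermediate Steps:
$M{\left(u,Y \right)} = -27$ ($M{\left(u,Y \right)} = -2 - 25 = -27$)
$m = \sqrt{16329} \approx 127.78$
$\left(M{\left(-131,158 \right)} + s{\left(-180 \right)}\right) + m = \left(-27 - 180\right) + \sqrt{16329} = -207 + \sqrt{16329}$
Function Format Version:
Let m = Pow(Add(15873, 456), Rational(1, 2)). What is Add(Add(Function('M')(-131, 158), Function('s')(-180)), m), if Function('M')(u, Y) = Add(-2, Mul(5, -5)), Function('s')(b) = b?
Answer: Add(-207, Pow(16329, Rational(1, 2))) ≈ -79.215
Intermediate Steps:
Function('M')(u, Y) = -27 (Function('M')(u, Y) = Add(-2, -25) = -27)
m = Pow(16329, Rational(1, 2)) ≈ 127.78
Add(Add(Function('M')(-131, 158), Function('s')(-180)), m) = Add(Add(-27, -180), Pow(16329, Rational(1, 2))) = Add(-207, Pow(16329, Rational(1, 2)))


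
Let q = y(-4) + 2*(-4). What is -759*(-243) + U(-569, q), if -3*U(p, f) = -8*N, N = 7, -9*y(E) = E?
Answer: 553367/3 ≈ 1.8446e+5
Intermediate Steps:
y(E) = -E/9
q = -68/9 (q = -1/9*(-4) + 2*(-4) = 4/9 - 8 = -68/9 ≈ -7.5556)
U(p, f) = 56/3 (U(p, f) = -(-8)*7/3 = -1/3*(-56) = 56/3)
-759*(-243) + U(-569, q) = -759*(-243) + 56/3 = 184437 + 56/3 = 553367/3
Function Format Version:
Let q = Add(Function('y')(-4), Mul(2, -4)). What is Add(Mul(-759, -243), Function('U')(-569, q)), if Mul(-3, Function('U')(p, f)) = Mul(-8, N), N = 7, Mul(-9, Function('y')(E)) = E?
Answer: Rational(553367, 3) ≈ 1.8446e+5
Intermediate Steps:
Function('y')(E) = Mul(Rational(-1, 9), E)
q = Rational(-68, 9) (q = Add(Mul(Rational(-1, 9), -4), Mul(2, -4)) = Add(Rational(4, 9), -8) = Rational(-68, 9) ≈ -7.5556)
Function('U')(p, f) = Rational(56, 3) (Function('U')(p, f) = Mul(Rational(-1, 3), Mul(-8, 7)) = Mul(Rational(-1, 3), -56) = Rational(56, 3))
Add(Mul(-759, -243), Function('U')(-569, q)) = Add(Mul(-759, -243), Rational(56, 3)) = Add(184437, Rational(56, 3)) = Rational(553367, 3)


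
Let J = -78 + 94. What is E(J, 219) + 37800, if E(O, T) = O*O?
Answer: 38056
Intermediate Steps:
J = 16
E(O, T) = O²
E(J, 219) + 37800 = 16² + 37800 = 256 + 37800 = 38056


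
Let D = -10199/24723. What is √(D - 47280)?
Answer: I*√3211005766333/8241 ≈ 217.44*I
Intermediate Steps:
D = -10199/24723 (D = -10199*1/24723 = -10199/24723 ≈ -0.41253)
√(D - 47280) = √(-10199/24723 - 47280) = √(-1168913639/24723) = I*√3211005766333/8241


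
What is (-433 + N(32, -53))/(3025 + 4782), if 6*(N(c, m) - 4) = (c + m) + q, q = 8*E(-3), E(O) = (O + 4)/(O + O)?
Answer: -7789/140526 ≈ -0.055427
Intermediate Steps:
E(O) = (4 + O)/(2*O) (E(O) = (4 + O)/((2*O)) = (4 + O)*(1/(2*O)) = (4 + O)/(2*O))
q = -4/3 (q = 8*((½)*(4 - 3)/(-3)) = 8*((½)*(-⅓)*1) = 8*(-⅙) = -4/3 ≈ -1.3333)
N(c, m) = 34/9 + c/6 + m/6 (N(c, m) = 4 + ((c + m) - 4/3)/6 = 4 + (-4/3 + c + m)/6 = 4 + (-2/9 + c/6 + m/6) = 34/9 + c/6 + m/6)
(-433 + N(32, -53))/(3025 + 4782) = (-433 + (34/9 + (⅙)*32 + (⅙)*(-53)))/(3025 + 4782) = (-433 + (34/9 + 16/3 - 53/6))/7807 = (-433 + 5/18)*(1/7807) = -7789/18*1/7807 = -7789/140526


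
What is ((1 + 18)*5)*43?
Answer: 4085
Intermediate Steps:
((1 + 18)*5)*43 = (19*5)*43 = 95*43 = 4085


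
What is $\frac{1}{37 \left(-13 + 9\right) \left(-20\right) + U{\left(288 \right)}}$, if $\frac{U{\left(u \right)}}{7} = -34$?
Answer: $\frac{1}{2722} \approx 0.00036738$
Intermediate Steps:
$U{\left(u \right)} = -238$ ($U{\left(u \right)} = 7 \left(-34\right) = -238$)
$\frac{1}{37 \left(-13 + 9\right) \left(-20\right) + U{\left(288 \right)}} = \frac{1}{37 \left(-13 + 9\right) \left(-20\right) - 238} = \frac{1}{37 \left(-4\right) \left(-20\right) - 238} = \frac{1}{\left(-148\right) \left(-20\right) - 238} = \frac{1}{2960 - 238} = \frac{1}{2722}$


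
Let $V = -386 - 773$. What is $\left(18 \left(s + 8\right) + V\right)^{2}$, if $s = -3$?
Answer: $1142761$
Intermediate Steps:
$V = -1159$
$\left(18 \left(s + 8\right) + V\right)^{2} = \left(18 \left(-3 + 8\right) - 1159\right)^{2} = \left(18 \cdot 5 - 1159\right)^{2} = \left(90 - 1159\right)^{2} = \left(-1069\right)^{2} = 1142761$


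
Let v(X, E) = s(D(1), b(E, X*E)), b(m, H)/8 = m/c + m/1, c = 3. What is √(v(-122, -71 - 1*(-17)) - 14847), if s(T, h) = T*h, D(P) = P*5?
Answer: I*√17727 ≈ 133.14*I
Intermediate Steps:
D(P) = 5*P
b(m, H) = 32*m/3 (b(m, H) = 8*(m/3 + m/1) = 8*(m*(⅓) + m*1) = 8*(m/3 + m) = 8*(4*m/3) = 32*m/3)
v(X, E) = 160*E/3 (v(X, E) = (5*1)*(32*E/3) = 5*(32*E/3) = 160*E/3)
√(v(-122, -71 - 1*(-17)) - 14847) = √(160*(-71 - 1*(-17))/3 - 14847) = √(160*(-71 + 17)/3 - 14847) = √((160/3)*(-54) - 14847) = √(-2880 - 14847) = √(-17727) = I*√17727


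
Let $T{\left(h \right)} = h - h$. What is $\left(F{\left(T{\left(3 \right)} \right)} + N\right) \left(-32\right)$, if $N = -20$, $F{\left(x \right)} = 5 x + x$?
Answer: $640$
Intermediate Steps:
$T{\left(h \right)} = 0$
$F{\left(x \right)} = 6 x$
$\left(F{\left(T{\left(3 \right)} \right)} + N\right) \left(-32\right) = \left(6 \cdot 0 - 20\right) \left(-32\right) = \left(0 - 20\right) \left(-32\right) = \left(-20\right) \left(-32\right) = 640$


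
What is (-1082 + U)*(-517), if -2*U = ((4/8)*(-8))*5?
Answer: 554224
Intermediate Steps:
U = 10 (U = -(4/8)*(-8)*5/2 = -(4*(⅛))*(-8)*5/2 = -(½)*(-8)*5/2 = -(-2)*5 = -½*(-20) = 10)
(-1082 + U)*(-517) = (-1082 + 10)*(-517) = -1072*(-517) = 554224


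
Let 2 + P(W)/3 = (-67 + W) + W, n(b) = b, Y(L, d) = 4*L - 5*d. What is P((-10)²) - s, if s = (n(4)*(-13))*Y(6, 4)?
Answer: 601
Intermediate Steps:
Y(L, d) = -5*d + 4*L
P(W) = -207 + 6*W (P(W) = -6 + 3*((-67 + W) + W) = -6 + 3*(-67 + 2*W) = -6 + (-201 + 6*W) = -207 + 6*W)
s = -208 (s = (4*(-13))*(-5*4 + 4*6) = -52*(-20 + 24) = -52*4 = -208)
P((-10)²) - s = (-207 + 6*(-10)²) - 1*(-208) = (-207 + 6*100) + 208 = (-207 + 600) + 208 = 393 + 208 = 601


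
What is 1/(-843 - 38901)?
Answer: -1/39744 ≈ -2.5161e-5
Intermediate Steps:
1/(-843 - 38901) = 1/(-39744) = -1/39744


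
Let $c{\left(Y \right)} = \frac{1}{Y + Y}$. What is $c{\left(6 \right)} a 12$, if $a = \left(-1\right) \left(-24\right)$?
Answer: $24$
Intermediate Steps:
$c{\left(Y \right)} = \frac{1}{2 Y}$
$a = 24$
$c{\left(6 \right)} a 12 = \frac{1}{2 \cdot 6} \cdot 24 \cdot 12 = \frac{1}{2} \cdot \frac{1}{6} \cdot 24 \cdot 12 = \frac{1}{12} \cdot 24 \cdot 12 = 2 \cdot 12 = 24$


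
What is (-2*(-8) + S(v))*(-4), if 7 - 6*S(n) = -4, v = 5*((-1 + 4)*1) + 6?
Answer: -214/3 ≈ -71.333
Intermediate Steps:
v = 21 (v = 5*(3*1) + 6 = 5*3 + 6 = 15 + 6 = 21)
S(n) = 11/6 (S(n) = 7/6 - ⅙*(-4) = 7/6 + ⅔ = 11/6)
(-2*(-8) + S(v))*(-4) = (-2*(-8) + 11/6)*(-4) = (16 + 11/6)*(-4) = (107/6)*(-4) = -214/3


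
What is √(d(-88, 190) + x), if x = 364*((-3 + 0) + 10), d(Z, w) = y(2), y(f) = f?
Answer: 5*√102 ≈ 50.497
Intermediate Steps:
d(Z, w) = 2
x = 2548 (x = 364*(-3 + 10) = 364*7 = 2548)
√(d(-88, 190) + x) = √(2 + 2548) = √2550 = 5*√102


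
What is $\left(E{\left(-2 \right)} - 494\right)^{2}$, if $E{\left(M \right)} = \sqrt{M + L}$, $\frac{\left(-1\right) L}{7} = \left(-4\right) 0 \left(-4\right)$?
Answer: $\left(494 - i \sqrt{2}\right)^{2} \approx 2.4403 \cdot 10^{5} - 1397.0 i$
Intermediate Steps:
$L = 0$ ($L = - 7 \left(-4\right) 0 \left(-4\right) = - 7 \cdot 0 \left(-4\right) = \left(-7\right) 0 = 0$)
$E{\left(M \right)} = \sqrt{M}$ ($E{\left(M \right)} = \sqrt{M + 0} = \sqrt{M}$)
$\left(E{\left(-2 \right)} - 494\right)^{2} = \left(\sqrt{-2} - 494\right)^{2} = \left(i \sqrt{2} - 494\right)^{2} = \left(-494 + i \sqrt{2}\right)^{2}$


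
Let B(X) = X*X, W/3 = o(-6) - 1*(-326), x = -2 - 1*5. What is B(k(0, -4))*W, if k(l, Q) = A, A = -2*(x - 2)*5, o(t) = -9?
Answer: 7703100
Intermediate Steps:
x = -7 (x = -2 - 5 = -7)
A = 90 (A = -2*(-7 - 2)*5 = -2*(-9)*5 = 18*5 = 90)
k(l, Q) = 90
W = 951 (W = 3*(-9 - 1*(-326)) = 3*(-9 + 326) = 3*317 = 951)
B(X) = X²
B(k(0, -4))*W = 90²*951 = 8100*951 = 7703100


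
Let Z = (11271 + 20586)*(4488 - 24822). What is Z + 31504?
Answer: -647748734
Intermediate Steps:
Z = -647780238 (Z = 31857*(-20334) = -647780238)
Z + 31504 = -647780238 + 31504 = -647748734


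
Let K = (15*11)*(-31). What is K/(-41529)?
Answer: 1705/13843 ≈ 0.12317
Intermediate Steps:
K = -5115 (K = 165*(-31) = -5115)
K/(-41529) = -5115/(-41529) = -5115*(-1/41529) = 1705/13843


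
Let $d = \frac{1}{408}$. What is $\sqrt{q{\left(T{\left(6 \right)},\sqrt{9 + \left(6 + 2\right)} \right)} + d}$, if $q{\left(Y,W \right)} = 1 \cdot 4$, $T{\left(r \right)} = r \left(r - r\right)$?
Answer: $\frac{\sqrt{166566}}{204} \approx 2.0006$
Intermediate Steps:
$T{\left(r \right)} = 0$ ($T{\left(r \right)} = r 0 = 0$)
$d = \frac{1}{408} \approx 0.002451$
$q{\left(Y,W \right)} = 4$
$\sqrt{q{\left(T{\left(6 \right)},\sqrt{9 + \left(6 + 2\right)} \right)} + d} = \sqrt{4 + \frac{1}{408}} = \sqrt{\frac{1633}{408}} = \frac{\sqrt{166566}}{204}$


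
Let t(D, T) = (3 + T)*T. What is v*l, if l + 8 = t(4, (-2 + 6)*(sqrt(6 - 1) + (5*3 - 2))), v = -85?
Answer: -249220 - 36380*sqrt(5) ≈ -3.3057e+5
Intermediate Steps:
t(D, T) = T*(3 + T)
l = -8 + (52 + 4*sqrt(5))*(55 + 4*sqrt(5)) (l = -8 + ((-2 + 6)*(sqrt(6 - 1) + (5*3 - 2)))*(3 + (-2 + 6)*(sqrt(6 - 1) + (5*3 - 2))) = -8 + (4*(sqrt(5) + (15 - 2)))*(3 + 4*(sqrt(5) + (15 - 2))) = -8 + (4*(sqrt(5) + 13))*(3 + 4*(sqrt(5) + 13)) = -8 + (4*(13 + sqrt(5)))*(3 + 4*(13 + sqrt(5))) = -8 + (52 + 4*sqrt(5))*(3 + (52 + 4*sqrt(5))) = -8 + (52 + 4*sqrt(5))*(55 + 4*sqrt(5)) ≈ 3889.0)
v*l = -85*(2932 + 428*sqrt(5)) = -249220 - 36380*sqrt(5)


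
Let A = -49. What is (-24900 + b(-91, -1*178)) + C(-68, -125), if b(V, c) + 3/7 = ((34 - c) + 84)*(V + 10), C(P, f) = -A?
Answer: -341792/7 ≈ -48827.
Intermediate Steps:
C(P, f) = 49 (C(P, f) = -1*(-49) = 49)
b(V, c) = -3/7 + (10 + V)*(118 - c) (b(V, c) = -3/7 + ((34 - c) + 84)*(V + 10) = -3/7 + (118 - c)*(10 + V) = -3/7 + (10 + V)*(118 - c))
(-24900 + b(-91, -1*178)) + C(-68, -125) = (-24900 + (8257/7 - (-10)*178 + 118*(-91) - 1*(-91)*(-1*178))) + 49 = (-24900 + (8257/7 - 10*(-178) - 10738 - 1*(-91)*(-178))) + 49 = (-24900 + (8257/7 + 1780 - 10738 - 16198)) + 49 = (-24900 - 167835/7) + 49 = -342135/7 + 49 = -341792/7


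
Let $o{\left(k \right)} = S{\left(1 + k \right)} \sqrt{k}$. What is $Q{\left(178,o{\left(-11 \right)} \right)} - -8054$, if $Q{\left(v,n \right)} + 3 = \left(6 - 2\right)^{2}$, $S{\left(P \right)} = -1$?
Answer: $8067$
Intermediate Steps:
$o{\left(k \right)} = - \sqrt{k}$
$Q{\left(v,n \right)} = 13$ ($Q{\left(v,n \right)} = -3 + \left(6 - 2\right)^{2} = -3 + 4^{2} = -3 + 16 = 13$)
$Q{\left(178,o{\left(-11 \right)} \right)} - -8054 = 13 - -8054 = 13 + 8054 = 8067$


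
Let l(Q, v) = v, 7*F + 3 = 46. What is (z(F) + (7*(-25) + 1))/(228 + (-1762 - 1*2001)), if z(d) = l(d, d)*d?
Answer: 6677/173215 ≈ 0.038547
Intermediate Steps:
F = 43/7 (F = -3/7 + (1/7)*46 = -3/7 + 46/7 = 43/7 ≈ 6.1429)
z(d) = d**2 (z(d) = d*d = d**2)
(z(F) + (7*(-25) + 1))/(228 + (-1762 - 1*2001)) = ((43/7)**2 + (7*(-25) + 1))/(228 + (-1762 - 1*2001)) = (1849/49 + (-175 + 1))/(228 + (-1762 - 2001)) = (1849/49 - 174)/(228 - 3763) = -6677/49/(-3535) = -6677/49*(-1/3535) = 6677/173215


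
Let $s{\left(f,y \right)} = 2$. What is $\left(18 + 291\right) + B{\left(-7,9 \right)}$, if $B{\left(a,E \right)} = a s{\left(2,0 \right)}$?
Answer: $295$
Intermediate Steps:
$B{\left(a,E \right)} = 2 a$ ($B{\left(a,E \right)} = a 2 = 2 a$)
$\left(18 + 291\right) + B{\left(-7,9 \right)} = \left(18 + 291\right) + 2 \left(-7\right) = 309 - 14 = 295$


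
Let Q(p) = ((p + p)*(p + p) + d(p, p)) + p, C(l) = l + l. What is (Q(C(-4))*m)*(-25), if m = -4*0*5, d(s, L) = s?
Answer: 0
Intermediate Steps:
C(l) = 2*l
Q(p) = 2*p + 4*p**2 (Q(p) = ((p + p)*(p + p) + p) + p = ((2*p)*(2*p) + p) + p = (4*p**2 + p) + p = (p + 4*p**2) + p = 2*p + 4*p**2)
m = 0 (m = 0*5 = 0)
(Q(C(-4))*m)*(-25) = ((2*(2*(-4))*(1 + 2*(2*(-4))))*0)*(-25) = ((2*(-8)*(1 + 2*(-8)))*0)*(-25) = ((2*(-8)*(1 - 16))*0)*(-25) = ((2*(-8)*(-15))*0)*(-25) = (240*0)*(-25) = 0*(-25) = 0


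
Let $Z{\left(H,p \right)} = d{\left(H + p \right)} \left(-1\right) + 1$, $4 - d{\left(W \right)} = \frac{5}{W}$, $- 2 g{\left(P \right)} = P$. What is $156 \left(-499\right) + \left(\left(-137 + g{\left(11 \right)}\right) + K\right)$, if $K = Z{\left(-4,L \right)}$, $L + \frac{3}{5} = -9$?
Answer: $- \frac{5303311}{68} \approx -77990.0$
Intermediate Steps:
$g{\left(P \right)} = - \frac{P}{2}$
$d{\left(W \right)} = 4 - \frac{5}{W}$
$L = - \frac{48}{5}$ ($L = - \frac{3}{5} - 9 = - \frac{48}{5} \approx -9.6$)
$Z{\left(H,p \right)} = -3 + \frac{5}{H + p}$ ($Z{\left(H,p \right)} = \left(4 - \frac{5}{H + p}\right) \left(-1\right) + 1 = \left(-4 + \frac{5}{H + p}\right) + 1 = -3 + \frac{5}{H + p}$)
$K = - \frac{229}{68}$ ($K = -3 + \frac{5}{-4 - \frac{48}{5}} = -3 + \frac{5}{- \frac{68}{5}} = -3 + 5 \left(- \frac{5}{68}\right) = -3 - \frac{25}{68} = - \frac{229}{68} \approx -3.3676$)
$156 \left(-499\right) + \left(\left(-137 + g{\left(11 \right)}\right) + K\right) = 156 \left(-499\right) - \frac{9919}{68} = -77844 - \frac{9919}{68} = - \frac{5303311}{68}$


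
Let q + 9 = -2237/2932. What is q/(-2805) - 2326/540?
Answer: -318569521/74018340 ≈ -4.3039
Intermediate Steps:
q = -28625/2932 (q = -9 - 2237/2932 = -28625/2932 ≈ -9.7630)
q/(-2805) - 2326/540 = -28625/2932/(-2805) - 2326/540 = -28625/2932*(-1/2805) - 2326*1/540 = 5725/1644852 - 1163/270 = -318569521/74018340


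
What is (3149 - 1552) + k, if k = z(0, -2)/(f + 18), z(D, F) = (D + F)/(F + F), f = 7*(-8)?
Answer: 121371/76 ≈ 1597.0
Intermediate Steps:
f = -56
z(D, F) = (D + F)/(2*F) (z(D, F) = (D + F)/((2*F)) = (D + F)*(1/(2*F)) = (D + F)/(2*F))
k = -1/76 (k = ((1/2)*(0 - 2)/(-2))/(-56 + 18) = ((1/2)*(-1/2)*(-2))/(-38) = -1/38*1/2 = -1/76 ≈ -0.013158)
(3149 - 1552) + k = (3149 - 1552) - 1/76 = 1597 - 1/76 = 121371/76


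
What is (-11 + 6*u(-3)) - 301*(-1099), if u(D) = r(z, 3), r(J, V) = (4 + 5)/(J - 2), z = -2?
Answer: 661549/2 ≈ 3.3077e+5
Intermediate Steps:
r(J, V) = 9/(-2 + J)
u(D) = -9/4 (u(D) = 9/(-2 - 2) = 9/(-4) = 9*(-¼) = -9/4)
(-11 + 6*u(-3)) - 301*(-1099) = (-11 + 6*(-9/4)) - 301*(-1099) = (-11 - 27/2) + 330799 = -49/2 + 330799 = 661549/2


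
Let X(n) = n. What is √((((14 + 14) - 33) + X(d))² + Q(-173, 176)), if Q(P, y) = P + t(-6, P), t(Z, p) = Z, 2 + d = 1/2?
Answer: I*√547/2 ≈ 11.694*I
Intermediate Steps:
d = -3/2 (d = -2 + 1/2 = -2 + ½ = -3/2 ≈ -1.5000)
Q(P, y) = -6 + P (Q(P, y) = P - 6 = -6 + P)
√((((14 + 14) - 33) + X(d))² + Q(-173, 176)) = √((((14 + 14) - 33) - 3/2)² + (-6 - 173)) = √(((28 - 33) - 3/2)² - 179) = √((-5 - 3/2)² - 179) = √((-13/2)² - 179) = √(169/4 - 179) = √(-547/4) = I*√547/2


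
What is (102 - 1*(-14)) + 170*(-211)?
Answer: -35754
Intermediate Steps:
(102 - 1*(-14)) + 170*(-211) = (102 + 14) - 35870 = 116 - 35870 = -35754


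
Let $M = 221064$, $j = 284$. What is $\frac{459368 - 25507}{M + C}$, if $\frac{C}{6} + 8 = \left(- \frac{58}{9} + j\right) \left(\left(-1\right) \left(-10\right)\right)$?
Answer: $\frac{1301583}{713008} \approx 1.8255$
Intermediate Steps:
$C = \frac{49816}{3}$ ($C = -48 + 6 \left(- \frac{58}{9} + 284\right) \left(\left(-1\right) \left(-10\right)\right) = -48 + 6 \left(\left(-58\right) \frac{1}{9} + 284\right) 10 = -48 + 6 \left(- \frac{58}{9} + 284\right) 10 = -48 + 6 \cdot \frac{2498}{9} \cdot 10 = -48 + 6 \cdot \frac{24980}{9} = -48 + \frac{49960}{3} = \frac{49816}{3} \approx 16605.0$)
$\frac{459368 - 25507}{M + C} = \frac{459368 - 25507}{221064 + \frac{49816}{3}} = \frac{433861}{\frac{713008}{3}} = 433861 \cdot \frac{3}{713008} = \frac{1301583}{713008}$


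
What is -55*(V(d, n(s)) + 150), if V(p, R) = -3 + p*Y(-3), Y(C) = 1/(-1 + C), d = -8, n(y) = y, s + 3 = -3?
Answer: -8195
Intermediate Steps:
s = -6 (s = -3 - 3 = -6)
V(p, R) = -3 - p/4 (V(p, R) = -3 + p/(-1 - 3) = -3 + p/(-4) = -3 + p*(-1/4) = -3 - p/4)
-55*(V(d, n(s)) + 150) = -55*((-3 - 1/4*(-8)) + 150) = -55*((-3 + 2) + 150) = -55*(-1 + 150) = -55*149 = -8195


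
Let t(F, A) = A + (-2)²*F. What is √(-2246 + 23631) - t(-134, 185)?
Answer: 351 + √21385 ≈ 497.24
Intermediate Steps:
t(F, A) = A + 4*F
√(-2246 + 23631) - t(-134, 185) = √(-2246 + 23631) - (185 + 4*(-134)) = √21385 - (185 - 536) = √21385 - 1*(-351) = √21385 + 351 = 351 + √21385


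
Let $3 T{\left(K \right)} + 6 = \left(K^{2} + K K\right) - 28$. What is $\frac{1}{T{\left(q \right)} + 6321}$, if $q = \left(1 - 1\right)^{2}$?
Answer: $\frac{3}{18929} \approx 0.00015849$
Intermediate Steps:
$q = 0$ ($q = 0^{2} = 0$)
$T{\left(K \right)} = - \frac{34}{3} + \frac{2 K^{2}}{3}$ ($T{\left(K \right)} = -2 + \frac{\left(K^{2} + K K\right) - 28}{3} = -2 + \frac{\left(K^{2} + K^{2}\right) - 28}{3} = -2 + \frac{2 K^{2} - 28}{3} = -2 + \frac{-28 + 2 K^{2}}{3} = -2 + \left(- \frac{28}{3} + \frac{2 K^{2}}{3}\right) = - \frac{34}{3} + \frac{2 K^{2}}{3}$)
$\frac{1}{T{\left(q \right)} + 6321} = \frac{1}{\left(- \frac{34}{3} + \frac{2 \cdot 0^{2}}{3}\right) + 6321} = \frac{1}{\left(- \frac{34}{3} + \frac{2}{3} \cdot 0\right) + 6321} = \frac{1}{\left(- \frac{34}{3} + 0\right) + 6321} = \frac{1}{- \frac{34}{3} + 6321} = \frac{1}{\frac{18929}{3}} = \frac{3}{18929}$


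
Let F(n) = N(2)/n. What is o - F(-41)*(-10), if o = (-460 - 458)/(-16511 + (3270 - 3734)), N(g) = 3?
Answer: -471612/695975 ≈ -0.67763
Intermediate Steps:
F(n) = 3/n
o = 918/16975 (o = -918/(-16511 - 464) = -918/(-16975) = -918*(-1/16975) = 918/16975 ≈ 0.054080)
o - F(-41)*(-10) = 918/16975 - 3/(-41)*(-10) = 918/16975 - 3*(-1/41)*(-10) = 918/16975 - (-3)*(-10)/41 = 918/16975 - 1*30/41 = 918/16975 - 30/41 = -471612/695975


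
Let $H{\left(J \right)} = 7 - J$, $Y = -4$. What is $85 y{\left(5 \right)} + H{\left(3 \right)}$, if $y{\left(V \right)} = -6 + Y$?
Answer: $-846$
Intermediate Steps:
$y{\left(V \right)} = -10$ ($y{\left(V \right)} = -6 - 4 = -10$)
$85 y{\left(5 \right)} + H{\left(3 \right)} = 85 \left(-10\right) + \left(7 - 3\right) = -850 + \left(7 - 3\right) = -850 + 4 = -846$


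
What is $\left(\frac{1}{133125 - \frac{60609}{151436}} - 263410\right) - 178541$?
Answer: $- \frac{8909668912682905}{20159856891} \approx -4.4195 \cdot 10^{5}$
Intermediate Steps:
$\left(\frac{1}{133125 - \frac{60609}{151436}} - 263410\right) - 178541 = \left(\frac{1}{\frac{20159856891}{151436}} - 263410\right) - 178541 = \left(\frac{151436}{20159856891} - 263410\right) - 178541 = - \frac{5310307903506874}{20159856891} - 178541 = - \frac{8909668912682905}{20159856891}$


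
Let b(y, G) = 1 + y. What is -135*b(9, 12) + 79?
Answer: -1271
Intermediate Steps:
-135*b(9, 12) + 79 = -135*(1 + 9) + 79 = -135*10 + 79 = -1350 + 79 = -1271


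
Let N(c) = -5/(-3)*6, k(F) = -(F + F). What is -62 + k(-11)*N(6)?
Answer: 158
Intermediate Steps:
k(F) = -2*F
N(c) = 10 (N(c) = -5*(-⅓)*6 = (5/3)*6 = 10)
-62 + k(-11)*N(6) = -62 - 2*(-11)*10 = -62 + 22*10 = -62 + 220 = 158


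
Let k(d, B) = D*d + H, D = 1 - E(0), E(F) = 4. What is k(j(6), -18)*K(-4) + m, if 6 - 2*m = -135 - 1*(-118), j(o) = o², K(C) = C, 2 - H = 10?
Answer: 951/2 ≈ 475.50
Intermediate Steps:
H = -8 (H = 2 - 1*10 = 2 - 10 = -8)
D = -3 (D = 1 - 1*4 = 1 - 4 = -3)
m = 23/2 (m = 3 - (-135 - 1*(-118))/2 = 3 - (-135 + 118)/2 = 3 - ½*(-17) = 3 + 17/2 = 23/2 ≈ 11.500)
k(d, B) = -8 - 3*d (k(d, B) = -3*d - 8 = -8 - 3*d)
k(j(6), -18)*K(-4) + m = (-8 - 3*6²)*(-4) + 23/2 = (-8 - 3*36)*(-4) + 23/2 = (-8 - 108)*(-4) + 23/2 = -116*(-4) + 23/2 = 464 + 23/2 = 951/2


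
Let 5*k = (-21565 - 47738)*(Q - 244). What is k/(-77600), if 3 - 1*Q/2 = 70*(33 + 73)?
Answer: -522475317/194000 ≈ -2693.2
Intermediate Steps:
Q = -14834 (Q = 6 - 140*(33 + 73) = 6 - 140*106 = 6 - 2*7420 = 6 - 14840 = -14834)
k = 1044950634/5 (k = ((-21565 - 47738)*(-14834 - 244))/5 = (-69303*(-15078))/5 = (1/5)*1044950634 = 1044950634/5 ≈ 2.0899e+8)
k/(-77600) = (1044950634/5)/(-77600) = (1044950634/5)*(-1/77600) = -522475317/194000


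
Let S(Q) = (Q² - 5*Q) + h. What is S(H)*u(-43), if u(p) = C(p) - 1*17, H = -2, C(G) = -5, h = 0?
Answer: -308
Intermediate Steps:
u(p) = -22 (u(p) = -5 - 1*17 = -5 - 17 = -22)
S(Q) = Q² - 5*Q (S(Q) = (Q² - 5*Q) + 0 = Q² - 5*Q)
S(H)*u(-43) = -2*(-5 - 2)*(-22) = -2*(-7)*(-22) = 14*(-22) = -308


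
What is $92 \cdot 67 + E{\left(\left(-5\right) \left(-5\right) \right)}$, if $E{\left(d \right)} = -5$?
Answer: $6159$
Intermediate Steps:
$92 \cdot 67 + E{\left(\left(-5\right) \left(-5\right) \right)} = 92 \cdot 67 - 5 = 6164 - 5 = 6159$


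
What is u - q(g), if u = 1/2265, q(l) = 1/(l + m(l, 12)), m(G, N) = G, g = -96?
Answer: 273/48320 ≈ 0.0056498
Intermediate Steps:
q(l) = 1/(2*l) (q(l) = 1/(l + l) = 1/(2*l))
u = 1/2265 ≈ 0.00044150
u - q(g) = 1/2265 - 1/(2*(-96)) = 1/2265 - (-1)/(2*96) = 1/2265 - 1*(-1/192) = 1/2265 + 1/192 = 273/48320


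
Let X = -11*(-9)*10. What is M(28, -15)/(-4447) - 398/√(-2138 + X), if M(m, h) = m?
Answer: -28/4447 + 199*I*√287/287 ≈ -0.0062964 + 11.747*I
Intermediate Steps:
X = 990 (X = 99*10 = 990)
M(28, -15)/(-4447) - 398/√(-2138 + X) = 28/(-4447) - 398/√(-2138 + 990) = 28*(-1/4447) - 398*(-I*√287/574) = -28/4447 - 398*(-I*√287/574) = -28/4447 - (-199)*I*√287/287 = -28/4447 + 199*I*√287/287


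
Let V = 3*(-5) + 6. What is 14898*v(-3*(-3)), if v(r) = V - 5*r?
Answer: -804492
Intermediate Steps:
V = -9 (V = -15 + 6 = -9)
v(r) = -9 - 5*r
14898*v(-3*(-3)) = 14898*(-9 - (-15)*(-3)) = 14898*(-9 - 5*9) = 14898*(-9 - 45) = 14898*(-54) = -804492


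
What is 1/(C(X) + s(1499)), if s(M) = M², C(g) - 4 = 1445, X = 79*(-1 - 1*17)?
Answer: 1/2248450 ≈ 4.4475e-7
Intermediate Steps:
X = -1422 (X = 79*(-1 - 17) = 79*(-18) = -1422)
C(g) = 1449 (C(g) = 4 + 1445 = 1449)
1/(C(X) + s(1499)) = 1/(1449 + 1499²) = 1/(1449 + 2247001) = 1/2248450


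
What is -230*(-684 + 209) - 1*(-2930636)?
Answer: 3039886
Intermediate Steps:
-230*(-684 + 209) - 1*(-2930636) = -230*(-475) + 2930636 = 109250 + 2930636 = 3039886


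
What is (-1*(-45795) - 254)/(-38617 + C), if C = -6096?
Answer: -45541/44713 ≈ -1.0185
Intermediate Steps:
(-1*(-45795) - 254)/(-38617 + C) = (-1*(-45795) - 254)/(-38617 - 6096) = (45795 - 254)/(-44713) = 45541*(-1/44713) = -45541/44713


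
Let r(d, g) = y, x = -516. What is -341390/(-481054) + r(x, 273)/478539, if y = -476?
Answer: 11652817679/16443078579 ≈ 0.70868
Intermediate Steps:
r(d, g) = -476
-341390/(-481054) + r(x, 273)/478539 = -341390/(-481054) - 476/478539 = -341390*(-1/481054) - 476*1/478539 = 24385/34361 - 476/478539 = 11652817679/16443078579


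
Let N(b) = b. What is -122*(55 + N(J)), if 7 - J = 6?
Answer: -6832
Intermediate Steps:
J = 1 (J = 7 - 1*6 = 7 - 6 = 1)
-122*(55 + N(J)) = -122*(55 + 1) = -122*56 = -6832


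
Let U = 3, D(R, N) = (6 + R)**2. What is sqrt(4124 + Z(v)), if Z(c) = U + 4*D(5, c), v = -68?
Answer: sqrt(4611) ≈ 67.904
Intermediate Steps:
Z(c) = 487 (Z(c) = 3 + 4*(6 + 5)**2 = 3 + 4*11**2 = 3 + 4*121 = 3 + 484 = 487)
sqrt(4124 + Z(v)) = sqrt(4124 + 487) = sqrt(4611)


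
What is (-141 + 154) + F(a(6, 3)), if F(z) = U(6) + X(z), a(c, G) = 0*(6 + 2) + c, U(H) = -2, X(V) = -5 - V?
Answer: 0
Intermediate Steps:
a(c, G) = c (a(c, G) = 0*8 + c = 0 + c = c)
F(z) = -7 - z (F(z) = -2 + (-5 - z) = -7 - z)
(-141 + 154) + F(a(6, 3)) = (-141 + 154) + (-7 - 1*6) = 13 + (-7 - 6) = 13 - 13 = 0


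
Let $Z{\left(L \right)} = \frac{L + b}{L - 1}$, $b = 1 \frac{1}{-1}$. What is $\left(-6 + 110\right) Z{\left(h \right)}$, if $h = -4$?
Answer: $104$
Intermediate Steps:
$b = -1$ ($b = 1 \left(-1\right) = -1$)
$Z{\left(L \right)} = 1$ ($Z{\left(L \right)} = \frac{L - 1}{L - 1} = \frac{-1 + L}{-1 + L} = 1$)
$\left(-6 + 110\right) Z{\left(h \right)} = \left(-6 + 110\right) 1 = 104 \cdot 1 = 104$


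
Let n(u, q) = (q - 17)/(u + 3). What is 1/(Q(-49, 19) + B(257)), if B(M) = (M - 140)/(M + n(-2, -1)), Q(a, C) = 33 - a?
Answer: 239/19715 ≈ 0.012123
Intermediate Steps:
n(u, q) = (-17 + q)/(3 + u)
B(M) = (-140 + M)/(-18 + M) (B(M) = (M - 140)/(M + (-17 - 1)/(3 - 2)) = (-140 + M)/(M - 18/1) = (-140 + M)/(M + 1*(-18)) = (-140 + M)/(M - 18) = (-140 + M)/(-18 + M))
1/(Q(-49, 19) + B(257)) = 1/((33 - 1*(-49)) + (-140 + 257)/(-18 + 257)) = 1/((33 + 49) + 117/239) = 1/(82 + (1/239)*117) = 1/(82 + 117/239) = 1/(19715/239) = 239/19715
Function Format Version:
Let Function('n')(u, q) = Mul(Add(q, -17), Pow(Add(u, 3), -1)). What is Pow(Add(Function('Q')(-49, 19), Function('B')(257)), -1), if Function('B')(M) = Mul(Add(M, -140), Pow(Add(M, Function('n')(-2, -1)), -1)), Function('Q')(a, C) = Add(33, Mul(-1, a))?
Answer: Rational(239, 19715) ≈ 0.012123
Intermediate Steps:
Function('n')(u, q) = Mul(Pow(Add(3, u), -1), Add(-17, q)) (Function('n')(u, q) = Mul(Add(-17, q), Pow(Add(3, u), -1)) = Mul(Pow(Add(3, u), -1), Add(-17, q)))
Function('B')(M) = Mul(Pow(Add(-18, M), -1), Add(-140, M)) (Function('B')(M) = Mul(Add(M, -140), Pow(Add(M, Mul(Pow(Add(3, -2), -1), Add(-17, -1))), -1)) = Mul(Add(-140, M), Pow(Add(M, Mul(Pow(1, -1), -18)), -1)) = Mul(Add(-140, M), Pow(Add(M, Mul(1, -18)), -1)) = Mul(Add(-140, M), Pow(Add(M, -18), -1)) = Mul(Add(-140, M), Pow(Add(-18, M), -1)) = Mul(Pow(Add(-18, M), -1), Add(-140, M)))
Pow(Add(Function('Q')(-49, 19), Function('B')(257)), -1) = Pow(Add(Add(33, Mul(-1, -49)), Mul(Pow(Add(-18, 257), -1), Add(-140, 257))), -1) = Pow(Add(Add(33, 49), Mul(Pow(239, -1), 117)), -1) = Pow(Add(82, Mul(Rational(1, 239), 117)), -1) = Pow(Add(82, Rational(117, 239)), -1) = Pow(Rational(19715, 239), -1) = Rational(239, 19715)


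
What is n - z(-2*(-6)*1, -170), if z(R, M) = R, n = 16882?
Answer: 16870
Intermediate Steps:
n - z(-2*(-6)*1, -170) = 16882 - (-2*(-6)) = 16882 - 12 = 16870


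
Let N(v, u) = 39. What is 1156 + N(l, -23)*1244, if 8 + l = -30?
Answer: 49672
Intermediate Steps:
l = -38 (l = -8 - 30 = -38)
1156 + N(l, -23)*1244 = 1156 + 39*1244 = 1156 + 48516 = 49672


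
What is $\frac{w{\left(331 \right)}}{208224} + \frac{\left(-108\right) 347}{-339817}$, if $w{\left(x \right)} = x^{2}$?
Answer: $\frac{45034092961}{70758055008} \approx 0.63645$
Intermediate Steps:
$\frac{w{\left(331 \right)}}{208224} + \frac{\left(-108\right) 347}{-339817} = \frac{331^{2}}{208224} + \frac{\left(-108\right) 347}{-339817} = 109561 \cdot \frac{1}{208224} - - \frac{37476}{339817} = \frac{109561}{208224} + \frac{37476}{339817} = \frac{45034092961}{70758055008}$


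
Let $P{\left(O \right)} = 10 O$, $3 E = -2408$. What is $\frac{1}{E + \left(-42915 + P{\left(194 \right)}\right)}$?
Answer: $- \frac{3}{125333} \approx -2.3936 \cdot 10^{-5}$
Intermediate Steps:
$E = - \frac{2408}{3}$ ($E = \frac{1}{3} \left(-2408\right) = - \frac{2408}{3} \approx -802.67$)
$\frac{1}{E + \left(-42915 + P{\left(194 \right)}\right)} = \frac{1}{- \frac{2408}{3} + \left(-42915 + 10 \cdot 194\right)} = \frac{1}{- \frac{2408}{3} + \left(-42915 + 1940\right)} = \frac{1}{- \frac{2408}{3} - 40975} = \frac{1}{- \frac{125333}{3}} = - \frac{3}{125333}$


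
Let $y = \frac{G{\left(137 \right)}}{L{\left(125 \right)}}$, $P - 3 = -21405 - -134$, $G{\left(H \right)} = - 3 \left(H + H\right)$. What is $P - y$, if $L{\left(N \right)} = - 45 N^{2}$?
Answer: $- \frac{4984687774}{234375} \approx -21268.0$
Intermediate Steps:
$G{\left(H \right)} = - 6 H$ ($G{\left(H \right)} = - 3 \cdot 2 H = - 6 H$)
$P = -21268$ ($P = 3 - 21271 = -21268$)
$y = \frac{274}{234375}$ ($y = \frac{\left(-6\right) 137}{\left(-45\right) 125^{2}} = - \frac{822}{\left(-45\right) 15625} = - \frac{822}{-703125} = \left(-822\right) \left(- \frac{1}{703125}\right) = \frac{274}{234375} \approx 0.0011691$)
$P - y = -21268 - \frac{274}{234375} = - \frac{4984687774}{234375}$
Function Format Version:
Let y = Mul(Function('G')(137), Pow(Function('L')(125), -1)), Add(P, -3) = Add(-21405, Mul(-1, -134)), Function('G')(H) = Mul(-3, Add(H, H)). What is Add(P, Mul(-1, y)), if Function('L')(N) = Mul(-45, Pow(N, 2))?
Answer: Rational(-4984687774, 234375) ≈ -21268.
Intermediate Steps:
Function('G')(H) = Mul(-6, H) (Function('G')(H) = Mul(-3, Mul(2, H)) = Mul(-6, H))
P = -21268 (P = Add(3, Add(-21405, Mul(-1, -134))) = Add(3, Add(-21405, 134)) = Add(3, -21271) = -21268)
y = Rational(274, 234375) (y = Mul(Mul(-6, 137), Pow(Mul(-45, Pow(125, 2)), -1)) = Mul(-822, Pow(Mul(-45, 15625), -1)) = Mul(-822, Pow(-703125, -1)) = Mul(-822, Rational(-1, 703125)) = Rational(274, 234375) ≈ 0.0011691)
Add(P, Mul(-1, y)) = Add(-21268, Mul(-1, Rational(274, 234375))) = Add(-21268, Rational(-274, 234375)) = Rational(-4984687774, 234375)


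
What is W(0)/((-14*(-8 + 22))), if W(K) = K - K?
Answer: 0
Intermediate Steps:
W(K) = 0
W(0)/((-14*(-8 + 22))) = 0/((-14*(-8 + 22))) = 0/((-14*14)) = 0/(-196) = 0*(-1/196) = 0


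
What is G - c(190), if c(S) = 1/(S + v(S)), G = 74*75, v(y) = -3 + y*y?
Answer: 201392849/36287 ≈ 5550.0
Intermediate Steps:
v(y) = -3 + y**2
G = 5550
c(S) = 1/(-3 + S + S**2) (c(S) = 1/(S + (-3 + S**2)) = 1/(-3 + S + S**2))
G - c(190) = 5550 - 1/(-3 + 190 + 190**2) = 5550 - 1/(-3 + 190 + 36100) = 5550 - 1/36287 = 201392849/36287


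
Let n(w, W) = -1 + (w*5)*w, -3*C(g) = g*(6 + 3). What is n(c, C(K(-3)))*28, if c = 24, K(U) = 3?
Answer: 80612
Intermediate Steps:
C(g) = -3*g (C(g) = -g*(6 + 3)/3 = -g*9/3 = -3*g)
n(w, W) = -1 + 5*w**2 (n(w, W) = -1 + (5*w)*w = -1 + 5*w**2)
n(c, C(K(-3)))*28 = (-1 + 5*24**2)*28 = (-1 + 5*576)*28 = (-1 + 2880)*28 = 2879*28 = 80612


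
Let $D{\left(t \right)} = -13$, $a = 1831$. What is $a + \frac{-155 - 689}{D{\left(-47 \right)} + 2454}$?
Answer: $\frac{4468627}{2441} \approx 1830.7$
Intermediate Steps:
$a + \frac{-155 - 689}{D{\left(-47 \right)} + 2454} = 1831 + \frac{-155 - 689}{-13 + 2454} = 1831 - \frac{844}{2441} = \frac{4468627}{2441}$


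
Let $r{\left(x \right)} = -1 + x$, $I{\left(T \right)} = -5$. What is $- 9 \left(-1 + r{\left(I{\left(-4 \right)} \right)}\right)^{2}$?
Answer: $-441$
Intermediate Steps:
$- 9 \left(-1 + r{\left(I{\left(-4 \right)} \right)}\right)^{2} = - 9 \left(-1 - 6\right)^{2} = - 9 \left(-7\right)^{2} = \left(-9\right) 49 = -441$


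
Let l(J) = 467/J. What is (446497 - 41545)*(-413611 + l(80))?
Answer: -1674902377647/10 ≈ -1.6749e+11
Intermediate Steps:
(446497 - 41545)*(-413611 + l(80)) = (446497 - 41545)*(-413611 + 467/80) = 404952*(-413611 + 467*(1/80)) = 404952*(-413611 + 467/80) = 404952*(-33088413/80) = -1674902377647/10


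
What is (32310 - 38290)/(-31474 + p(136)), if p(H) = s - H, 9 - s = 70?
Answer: 260/1377 ≈ 0.18882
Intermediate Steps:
s = -61 (s = 9 - 1*70 = 9 - 70 = -61)
p(H) = -61 - H
(32310 - 38290)/(-31474 + p(136)) = (32310 - 38290)/(-31474 + (-61 - 1*136)) = -5980/(-31474 + (-61 - 136)) = -5980/(-31474 - 197) = -5980/(-31671) = -5980*(-1/31671) = 260/1377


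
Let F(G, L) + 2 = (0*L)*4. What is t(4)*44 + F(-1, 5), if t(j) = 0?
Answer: -2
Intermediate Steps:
F(G, L) = -2 (F(G, L) = -2 + (0*L)*4 = -2 + 0*4 = -2 + 0 = -2)
t(4)*44 + F(-1, 5) = 0*44 - 2 = 0 - 2 = -2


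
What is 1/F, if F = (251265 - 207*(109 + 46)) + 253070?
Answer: 1/472250 ≈ 2.1175e-6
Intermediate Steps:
F = 472250 (F = (251265 - 207*155) + 253070 = (251265 - 32085) + 253070 = 219180 + 253070 = 472250)
1/F = 1/472250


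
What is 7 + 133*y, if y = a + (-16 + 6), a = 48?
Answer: 5061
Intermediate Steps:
y = 38 (y = 48 + (-16 + 6) = 48 - 10 = 38)
7 + 133*y = 7 + 133*38 = 7 + 5054 = 5061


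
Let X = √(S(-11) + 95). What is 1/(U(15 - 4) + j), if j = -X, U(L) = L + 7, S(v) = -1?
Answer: 9/115 + √94/230 ≈ 0.12041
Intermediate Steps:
U(L) = 7 + L
X = √94 (X = √(-1 + 95) = √94 ≈ 9.6954)
j = -√94 ≈ -9.6954
1/(U(15 - 4) + j) = 1/((7 + (15 - 4)) - √94) = 1/((7 + 11) - √94) = 1/(18 - √94)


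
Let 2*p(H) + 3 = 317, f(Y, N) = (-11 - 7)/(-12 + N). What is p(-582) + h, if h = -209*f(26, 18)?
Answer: 784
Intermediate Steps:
f(Y, N) = -18/(-12 + N)
p(H) = 157 (p(H) = -3/2 + (½)*317 = -3/2 + 317/2 = 157)
h = 627 (h = -(-3762)/(-12 + 18) = -(-3762)/6 = -209*(-3) = 627)
p(-582) + h = 157 + 627 = 784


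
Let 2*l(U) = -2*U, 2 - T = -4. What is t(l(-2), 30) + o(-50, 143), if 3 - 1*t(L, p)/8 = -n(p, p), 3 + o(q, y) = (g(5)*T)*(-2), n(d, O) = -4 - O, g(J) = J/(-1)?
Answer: -191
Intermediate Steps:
T = 6 (T = 2 - 1*(-4) = 2 + 4 = 6)
g(J) = -J (g(J) = J*(-1) = -J)
l(U) = -U (l(U) = (-2*U)/2 = -U)
o(q, y) = 57 (o(q, y) = -3 + (-1*5*6)*(-2) = -3 - 5*6*(-2) = -3 - 30*(-2) = -3 + 60 = 57)
t(L, p) = -8 - 8*p (t(L, p) = 24 - (-8)*(-4 - p) = 24 - 8*(4 + p) = 24 + (-32 - 8*p) = -8 - 8*p)
t(l(-2), 30) + o(-50, 143) = (-8 - 8*30) + 57 = (-8 - 240) + 57 = -248 + 57 = -191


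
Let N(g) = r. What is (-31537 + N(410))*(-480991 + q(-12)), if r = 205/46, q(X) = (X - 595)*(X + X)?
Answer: 676545162231/46 ≈ 1.4708e+10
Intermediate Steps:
q(X) = 2*X*(-595 + X) (q(X) = (-595 + X)*(2*X) = 2*X*(-595 + X))
r = 205/46 (r = 205*(1/46) = 205/46 ≈ 4.4565)
N(g) = 205/46
(-31537 + N(410))*(-480991 + q(-12)) = (-31537 + 205/46)*(-480991 + 2*(-12)*(-595 - 12)) = -1450497*(-480991 + 2*(-12)*(-607))/46 = -1450497*(-480991 + 14568)/46 = -1450497/46*(-466423) = 676545162231/46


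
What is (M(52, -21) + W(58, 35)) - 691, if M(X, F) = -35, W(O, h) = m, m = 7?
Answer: -719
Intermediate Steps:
W(O, h) = 7
(M(52, -21) + W(58, 35)) - 691 = (-35 + 7) - 691 = -28 - 691 = -719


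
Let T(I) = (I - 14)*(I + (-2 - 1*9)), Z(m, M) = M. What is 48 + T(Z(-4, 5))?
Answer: 102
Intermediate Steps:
T(I) = (-14 + I)*(-11 + I) (T(I) = (-14 + I)*(I + (-2 - 9)) = (-14 + I)*(I - 11) = (-14 + I)*(-11 + I))
48 + T(Z(-4, 5)) = 48 + (154 + 5**2 - 25*5) = 48 + (154 + 25 - 125) = 48 + 54 = 102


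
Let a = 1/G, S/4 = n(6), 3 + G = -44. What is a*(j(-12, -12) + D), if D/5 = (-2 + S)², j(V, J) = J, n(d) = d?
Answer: -2408/47 ≈ -51.234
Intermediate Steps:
G = -47 (G = -3 - 44 = -47)
S = 24 (S = 4*6 = 24)
a = -1/47 (a = 1/(-47) = -1/47 ≈ -0.021277)
D = 2420 (D = 5*(-2 + 24)² = 5*22² = 5*484 = 2420)
a*(j(-12, -12) + D) = -(-12 + 2420)/47 = -1/47*2408 = -2408/47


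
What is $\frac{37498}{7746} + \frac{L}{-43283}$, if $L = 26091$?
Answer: $\frac{710462524}{167635059} \approx 4.2382$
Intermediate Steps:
$\frac{37498}{7746} + \frac{L}{-43283} = \frac{37498}{7746} + \frac{26091}{-43283} = 37498 \cdot \frac{1}{7746} + 26091 \left(- \frac{1}{43283}\right) = \frac{18749}{3873} - \frac{26091}{43283} = \frac{710462524}{167635059}$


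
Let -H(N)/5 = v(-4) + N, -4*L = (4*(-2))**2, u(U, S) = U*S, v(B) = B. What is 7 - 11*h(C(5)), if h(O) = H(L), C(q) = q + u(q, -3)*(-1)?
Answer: -1093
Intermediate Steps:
u(U, S) = S*U
C(q) = 4*q (C(q) = q - 3*q*(-1) = q + 3*q = 4*q)
L = -16 (L = -(4*(-2))**2/4 = -1/4*(-8)**2 = -1/4*64 = -16)
H(N) = 20 - 5*N (H(N) = -5*(-4 + N) = 20 - 5*N)
h(O) = 100 (h(O) = 20 - 5*(-16) = 20 + 80 = 100)
7 - 11*h(C(5)) = 7 - 11*100 = 7 - 1100 = -1093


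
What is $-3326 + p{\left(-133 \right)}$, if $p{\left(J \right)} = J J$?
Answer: $14363$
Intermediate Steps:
$p{\left(J \right)} = J^{2}$
$-3326 + p{\left(-133 \right)} = -3326 + \left(-133\right)^{2} = -3326 + 17689 = 14363$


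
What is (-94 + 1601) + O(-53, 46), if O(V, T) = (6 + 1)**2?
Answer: 1556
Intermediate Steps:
O(V, T) = 49 (O(V, T) = 7**2 = 49)
(-94 + 1601) + O(-53, 46) = (-94 + 1601) + 49 = 1507 + 49 = 1556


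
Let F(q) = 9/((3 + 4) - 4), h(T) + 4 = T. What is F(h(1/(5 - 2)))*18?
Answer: 54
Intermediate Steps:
h(T) = -4 + T
F(q) = 3 (F(q) = 9/(7 - 4) = 9/3 = 9*(⅓) = 3)
F(h(1/(5 - 2)))*18 = 3*18 = 54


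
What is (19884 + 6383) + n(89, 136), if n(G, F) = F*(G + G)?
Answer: 50475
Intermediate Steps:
n(G, F) = 2*F*G (n(G, F) = F*(2*G) = 2*F*G)
(19884 + 6383) + n(89, 136) = (19884 + 6383) + 2*136*89 = 26267 + 24208 = 50475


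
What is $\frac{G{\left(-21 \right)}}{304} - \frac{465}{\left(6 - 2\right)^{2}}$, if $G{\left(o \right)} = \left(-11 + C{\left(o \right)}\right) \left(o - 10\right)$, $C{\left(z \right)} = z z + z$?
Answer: $- \frac{10757}{152} \approx -70.77$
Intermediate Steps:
$C{\left(z \right)} = z + z^{2}$ ($C{\left(z \right)} = z^{2} + z = z + z^{2}$)
$G{\left(o \right)} = \left(-11 + o \left(1 + o\right)\right) \left(-10 + o\right)$ ($G{\left(o \right)} = \left(-11 + o \left(1 + o\right)\right) \left(o - 10\right) = \left(-11 + o \left(1 + o\right)\right) \left(-10 + o\right)$)
$\frac{G{\left(-21 \right)}}{304} - \frac{465}{\left(6 - 2\right)^{2}} = \frac{110 + \left(-21\right)^{3} - -441 - 9 \left(-21\right)^{2}}{304} - \frac{465}{\left(6 - 2\right)^{2}} = \left(110 - 9261 + 441 - 3969\right) \frac{1}{304} - \frac{465}{4^{2}} = \left(110 - 9261 + 441 - 3969\right) \frac{1}{304} - \frac{465}{16} = \left(-12679\right) \frac{1}{304} - \frac{465}{16} = - \frac{12679}{304} - \frac{465}{16} = - \frac{10757}{152}$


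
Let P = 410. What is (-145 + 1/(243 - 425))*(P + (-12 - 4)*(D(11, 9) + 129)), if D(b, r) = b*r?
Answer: 42727029/91 ≈ 4.6953e+5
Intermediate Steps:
(-145 + 1/(243 - 425))*(P + (-12 - 4)*(D(11, 9) + 129)) = (-145 + 1/(243 - 425))*(410 + (-12 - 4)*(11*9 + 129)) = (-145 + 1/(-182))*(410 - 16*(99 + 129)) = (-145 - 1/182)*(410 - 16*228) = -26391*(410 - 3648)/182 = -26391/182*(-3238) = 42727029/91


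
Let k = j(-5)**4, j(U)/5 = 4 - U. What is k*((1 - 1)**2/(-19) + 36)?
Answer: 147622500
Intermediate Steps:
j(U) = 20 - 5*U (j(U) = 5*(4 - U) = 20 - 5*U)
k = 4100625 (k = (20 - 5*(-5))**4 = (20 + 25)**4 = 45**4 = 4100625)
k*((1 - 1)**2/(-19) + 36) = 4100625*((1 - 1)**2/(-19) + 36) = 4100625*(0**2*(-1/19) + 36) = 4100625*(0*(-1/19) + 36) = 4100625*(0 + 36) = 4100625*36 = 147622500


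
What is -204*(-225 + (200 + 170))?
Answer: -29580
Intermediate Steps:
-204*(-225 + (200 + 170)) = -204*(-225 + 370) = -204*145 = -29580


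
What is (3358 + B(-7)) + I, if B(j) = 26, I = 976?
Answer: 4360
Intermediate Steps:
(3358 + B(-7)) + I = (3358 + 26) + 976 = 3384 + 976 = 4360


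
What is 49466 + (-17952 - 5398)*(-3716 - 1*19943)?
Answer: 552487116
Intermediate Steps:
49466 + (-17952 - 5398)*(-3716 - 1*19943) = 49466 - 23350*(-3716 - 19943) = 49466 - 23350*(-23659) = 49466 + 552437650 = 552487116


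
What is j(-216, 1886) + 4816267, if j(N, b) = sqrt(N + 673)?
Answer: 4816267 + sqrt(457) ≈ 4.8163e+6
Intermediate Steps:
j(N, b) = sqrt(673 + N)
j(-216, 1886) + 4816267 = sqrt(673 - 216) + 4816267 = sqrt(457) + 4816267 = 4816267 + sqrt(457)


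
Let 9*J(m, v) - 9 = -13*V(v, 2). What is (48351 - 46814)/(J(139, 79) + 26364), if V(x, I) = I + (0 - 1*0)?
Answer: 13833/237259 ≈ 0.058303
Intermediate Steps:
V(x, I) = I (V(x, I) = I + (0 + 0) = I + 0 = I)
J(m, v) = -17/9 (J(m, v) = 1 + (-13*2)/9 = 1 + (⅑)*(-26) = 1 - 26/9 = -17/9)
(48351 - 46814)/(J(139, 79) + 26364) = (48351 - 46814)/(-17/9 + 26364) = 1537/(237259/9) = 1537*(9/237259) = 13833/237259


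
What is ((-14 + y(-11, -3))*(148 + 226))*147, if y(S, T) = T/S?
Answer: -754698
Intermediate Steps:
((-14 + y(-11, -3))*(148 + 226))*147 = ((-14 - 3/(-11))*(148 + 226))*147 = ((-14 - 3*(-1/11))*374)*147 = ((-14 + 3/11)*374)*147 = -151/11*374*147 = -5134*147 = -754698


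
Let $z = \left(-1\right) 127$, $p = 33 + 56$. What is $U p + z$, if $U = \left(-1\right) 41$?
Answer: $-3776$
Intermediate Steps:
$p = 89$
$z = -127$
$U = -41$
$U p + z = \left(-41\right) 89 - 127 = -3649 - 127 = -3776$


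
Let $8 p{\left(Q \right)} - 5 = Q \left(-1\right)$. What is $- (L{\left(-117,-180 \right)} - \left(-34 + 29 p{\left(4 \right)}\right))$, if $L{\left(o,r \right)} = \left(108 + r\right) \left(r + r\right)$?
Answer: $- \frac{207603}{8} \approx -25950.0$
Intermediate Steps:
$p{\left(Q \right)} = \frac{5}{8} - \frac{Q}{8}$ ($p{\left(Q \right)} = \frac{5}{8} + \frac{Q \left(-1\right)}{8} = \frac{5}{8} + \frac{\left(-1\right) Q}{8} = \frac{5}{8} - \frac{Q}{8}$)
$L{\left(o,r \right)} = 2 r \left(108 + r\right)$ ($L{\left(o,r \right)} = \left(108 + r\right) 2 r = 2 r \left(108 + r\right)$)
$- (L{\left(-117,-180 \right)} - \left(-34 + 29 p{\left(4 \right)}\right)) = - (2 \left(-180\right) \left(108 - 180\right) - \left(-34 + 29 \left(\frac{5}{8} - \frac{1}{2}\right)\right)) = - (2 \left(-180\right) \left(-72\right) - \left(-34 + 29 \left(\frac{5}{8} - \frac{1}{2}\right)\right)) = - (25920 - \left(-34 + 29 \cdot \frac{1}{8}\right)) = - (25920 - \left(-34 + \frac{29}{8}\right)) = - (25920 - - \frac{243}{8}) = - (25920 + \frac{243}{8}) = \left(-1\right) \frac{207603}{8} = - \frac{207603}{8}$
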